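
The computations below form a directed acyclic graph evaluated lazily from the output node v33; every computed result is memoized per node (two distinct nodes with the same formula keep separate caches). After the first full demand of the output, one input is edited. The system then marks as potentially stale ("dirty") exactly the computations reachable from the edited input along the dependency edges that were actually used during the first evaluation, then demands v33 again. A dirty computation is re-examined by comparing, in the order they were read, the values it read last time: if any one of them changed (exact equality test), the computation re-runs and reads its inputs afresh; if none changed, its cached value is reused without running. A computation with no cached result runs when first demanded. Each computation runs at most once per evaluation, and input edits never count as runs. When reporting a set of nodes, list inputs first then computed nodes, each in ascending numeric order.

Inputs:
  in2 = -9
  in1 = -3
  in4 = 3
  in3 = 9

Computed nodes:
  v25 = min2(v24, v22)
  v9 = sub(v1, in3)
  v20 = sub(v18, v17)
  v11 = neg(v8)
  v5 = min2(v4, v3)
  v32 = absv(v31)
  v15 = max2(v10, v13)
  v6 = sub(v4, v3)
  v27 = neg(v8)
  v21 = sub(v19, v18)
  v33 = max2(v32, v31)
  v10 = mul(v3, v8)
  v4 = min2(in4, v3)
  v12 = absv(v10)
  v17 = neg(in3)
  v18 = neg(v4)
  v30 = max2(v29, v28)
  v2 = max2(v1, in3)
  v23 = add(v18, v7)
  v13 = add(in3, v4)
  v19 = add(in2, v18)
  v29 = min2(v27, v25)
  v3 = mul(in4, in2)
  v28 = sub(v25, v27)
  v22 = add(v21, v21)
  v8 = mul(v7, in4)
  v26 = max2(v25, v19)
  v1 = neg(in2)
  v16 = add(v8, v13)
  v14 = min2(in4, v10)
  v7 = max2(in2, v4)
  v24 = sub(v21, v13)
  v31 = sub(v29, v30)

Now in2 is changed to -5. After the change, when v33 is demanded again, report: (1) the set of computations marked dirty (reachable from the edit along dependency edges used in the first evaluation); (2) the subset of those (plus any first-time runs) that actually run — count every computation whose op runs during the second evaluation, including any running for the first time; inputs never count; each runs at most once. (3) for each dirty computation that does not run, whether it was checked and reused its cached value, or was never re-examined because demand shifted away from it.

First demand of the output computes:
  v3 = mul(3, -9) = -27
  v4 = min2(3, -27) = -27
  v7 = max2(-9, -27) = -9
  v8 = mul(-9, 3) = -27
  v13 = add(9, -27) = -18
  v18 = neg(-27) = 27
  v19 = add(-9, 27) = 18
  v21 = sub(18, 27) = -9
  v22 = add(-9, -9) = -18
  v24 = sub(-9, -18) = 9
  v25 = min2(9, -18) = -18
  v27 = neg(-27) = 27
  v28 = sub(-18, 27) = -45
  v29 = min2(27, -18) = -18
  v30 = max2(-18, -45) = -18
  v31 = sub(-18, -18) = 0
  v32 = absv(0) = 0
  v33 = max2(0, 0) = 0

After the edit, cleaning proceeds:
  v3: a read changed (in2 -9->-5) — executes, giving -15.
  v4: a read changed (v3 -27->-15) — executes, giving -15.
  v7: a read changed (in2 -9->-5; v4 -27->-15) — executes, giving -5.
  v8: a read changed (v7 -9->-5) — executes, giving -15.
  v13: a read changed (v4 -27->-15) — executes, giving -6.
  v18: a read changed (v4 -27->-15) — executes, giving 15.
  v19: a read changed (in2 -9->-5; v18 27->15) — executes, giving 10.
  v21: a read changed (v19 18->10; v18 27->15) — executes, giving -5.
  v22: a read changed (v21 -9->-5; v21 -9->-5) — executes, giving -10.
  v24: a read changed (v21 -9->-5; v13 -18->-6) — executes, giving 1.
  v25: a read changed (v24 9->1; v22 -18->-10) — executes, giving -10.
  v27: a read changed (v8 -27->-15) — executes, giving 15.
  v28: a read changed (v25 -18->-10; v27 27->15) — executes, giving -25.
  v29: a read changed (v27 27->15; v25 -18->-10) — executes, giving -10.
  v30: a read changed (v29 -18->-10; v28 -45->-25) — executes, giving -10.
  v31: a read changed (v29 -18->-10; v30 -18->-10) — executes, giving 0 — identical to its old value.
  v32: dirty, but its reads are unchanged (v31 unchanged); cached 0 stands.
  v33: dirty, but its reads are unchanged (v32 unchanged, v31 unchanged); cached 0 stands.

Note the absorption at v31: it re-runs yet its value is the same, leaving the output's value untouched.

The edit dirties: v3, v4, v7, v8, v13, v18, v19, v21, v22, v24, v25, v27, v28, v29, v30, v31, v32, v33.
16 computations run: v3, v4, v7, v8, v13, v18, v19, v21, v22, v24, v25, v27, v28, v29, v30, v31.
Cache hits after checking: v32, v33.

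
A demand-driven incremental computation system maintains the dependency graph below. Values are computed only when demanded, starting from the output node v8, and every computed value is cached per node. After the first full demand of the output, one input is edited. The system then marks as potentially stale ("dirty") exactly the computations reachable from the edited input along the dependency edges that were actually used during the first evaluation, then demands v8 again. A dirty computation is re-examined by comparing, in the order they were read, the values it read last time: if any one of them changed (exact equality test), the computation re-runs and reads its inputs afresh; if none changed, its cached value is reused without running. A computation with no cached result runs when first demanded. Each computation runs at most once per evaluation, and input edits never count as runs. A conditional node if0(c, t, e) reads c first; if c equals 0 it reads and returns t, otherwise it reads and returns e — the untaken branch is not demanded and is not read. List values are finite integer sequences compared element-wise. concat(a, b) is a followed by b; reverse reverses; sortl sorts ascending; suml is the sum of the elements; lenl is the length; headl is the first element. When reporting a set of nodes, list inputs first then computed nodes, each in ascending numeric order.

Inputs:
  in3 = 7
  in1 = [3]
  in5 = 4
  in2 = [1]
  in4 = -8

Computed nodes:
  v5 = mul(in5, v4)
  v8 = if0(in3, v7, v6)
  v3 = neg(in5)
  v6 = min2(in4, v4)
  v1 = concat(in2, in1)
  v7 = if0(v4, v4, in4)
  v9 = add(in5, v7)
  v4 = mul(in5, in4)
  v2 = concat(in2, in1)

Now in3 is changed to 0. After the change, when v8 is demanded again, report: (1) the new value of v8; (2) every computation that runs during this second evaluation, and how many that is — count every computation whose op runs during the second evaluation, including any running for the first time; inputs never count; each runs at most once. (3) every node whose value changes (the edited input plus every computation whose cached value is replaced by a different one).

First evaluation (everything demanded from the output):
  v4 = mul(4, -8) = -32
  v6 = min2(-8, -32) = -32
  v8 = if0(in3=7 -> else branch v6) = -32

Propagation after the edit:
  v7: demanded for the first time — runs, produces -8.
  v8: runs — in3 7->0; result -8.

Key observation: a condition flipped, so demand reaches new nodes — v7 runs for the first time.

New value of v8: -8.
Computations that run: v7, v8 — 2 in total.
Values that change: in3, v8.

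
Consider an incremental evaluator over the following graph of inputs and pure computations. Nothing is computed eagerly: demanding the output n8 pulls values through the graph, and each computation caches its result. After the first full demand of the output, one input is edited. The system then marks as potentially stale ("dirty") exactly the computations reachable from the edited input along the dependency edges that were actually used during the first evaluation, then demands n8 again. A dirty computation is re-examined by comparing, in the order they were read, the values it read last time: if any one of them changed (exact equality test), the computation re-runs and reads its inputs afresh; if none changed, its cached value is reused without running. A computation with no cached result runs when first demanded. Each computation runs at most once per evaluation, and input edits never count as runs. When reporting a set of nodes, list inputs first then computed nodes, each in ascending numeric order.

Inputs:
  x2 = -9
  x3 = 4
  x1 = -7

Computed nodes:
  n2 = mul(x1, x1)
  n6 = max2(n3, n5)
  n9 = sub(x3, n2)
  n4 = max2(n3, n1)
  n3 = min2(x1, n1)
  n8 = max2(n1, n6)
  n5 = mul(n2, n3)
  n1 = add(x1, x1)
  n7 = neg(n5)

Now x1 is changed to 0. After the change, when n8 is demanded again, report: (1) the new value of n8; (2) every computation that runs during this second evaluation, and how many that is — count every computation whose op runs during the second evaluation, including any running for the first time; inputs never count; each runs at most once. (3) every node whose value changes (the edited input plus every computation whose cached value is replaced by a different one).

Initial pass — values computed on the first demand:
  n1 = add(-7, -7) = -14
  n2 = mul(-7, -7) = 49
  n3 = min2(-7, -14) = -14
  n5 = mul(49, -14) = -686
  n6 = max2(-14, -686) = -14
  n8 = max2(-14, -14) = -14

Second demand — change propagation:
  n1: re-runs because x1 -7->0; x1 -7->0; new result 0.
  n2: re-runs because x1 -7->0; x1 -7->0; new result 0.
  n3: re-runs because x1 -7->0; n1 -14->0; new result 0.
  n5: re-runs because n2 49->0; n3 -14->0; new result 0.
  n6: re-runs because n3 -14->0; n5 -686->0; new result 0.
  n8: re-runs because n1 -14->0; n6 -14->0; new result 0.

n8 now evaluates to 0.
Run set: n1, n2, n3, n5, n6, n8 (6 run).
Changed values: x1, n1, n2, n3, n5, n6, n8.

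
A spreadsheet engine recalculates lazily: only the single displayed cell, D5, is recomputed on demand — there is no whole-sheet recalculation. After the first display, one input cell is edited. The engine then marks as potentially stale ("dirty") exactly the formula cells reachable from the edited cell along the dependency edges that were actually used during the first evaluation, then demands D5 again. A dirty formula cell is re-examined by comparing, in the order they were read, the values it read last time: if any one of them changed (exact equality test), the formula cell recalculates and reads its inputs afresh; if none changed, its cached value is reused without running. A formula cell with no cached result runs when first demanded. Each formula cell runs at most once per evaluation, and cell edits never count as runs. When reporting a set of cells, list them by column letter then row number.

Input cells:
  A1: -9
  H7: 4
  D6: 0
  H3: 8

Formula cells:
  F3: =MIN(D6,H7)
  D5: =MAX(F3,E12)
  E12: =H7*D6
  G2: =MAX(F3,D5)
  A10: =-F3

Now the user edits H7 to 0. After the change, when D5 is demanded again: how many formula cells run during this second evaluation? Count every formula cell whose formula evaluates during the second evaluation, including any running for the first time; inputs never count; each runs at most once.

Formula cells that run: E12, F3 — 2 in total.
Key observation: the cutoff stops propagation at D5 — its inputs' values are unchanged, so it reuses its cache.

First evaluation (everything demanded from the output):
  E12 = 4 * 0 = 0
  F3 = MIN(0, 4) = 0
  D5 = MAX(0, 0) = 0

Propagation after the edit:
  E12: runs — H7 4->0; result 0 (same value as before).
  F3: runs — H7 4->0; result 0 (same value as before).
  D5: checked — values it read are unchanged (F3 unchanged, E12 unchanged); reused cached 0 without running.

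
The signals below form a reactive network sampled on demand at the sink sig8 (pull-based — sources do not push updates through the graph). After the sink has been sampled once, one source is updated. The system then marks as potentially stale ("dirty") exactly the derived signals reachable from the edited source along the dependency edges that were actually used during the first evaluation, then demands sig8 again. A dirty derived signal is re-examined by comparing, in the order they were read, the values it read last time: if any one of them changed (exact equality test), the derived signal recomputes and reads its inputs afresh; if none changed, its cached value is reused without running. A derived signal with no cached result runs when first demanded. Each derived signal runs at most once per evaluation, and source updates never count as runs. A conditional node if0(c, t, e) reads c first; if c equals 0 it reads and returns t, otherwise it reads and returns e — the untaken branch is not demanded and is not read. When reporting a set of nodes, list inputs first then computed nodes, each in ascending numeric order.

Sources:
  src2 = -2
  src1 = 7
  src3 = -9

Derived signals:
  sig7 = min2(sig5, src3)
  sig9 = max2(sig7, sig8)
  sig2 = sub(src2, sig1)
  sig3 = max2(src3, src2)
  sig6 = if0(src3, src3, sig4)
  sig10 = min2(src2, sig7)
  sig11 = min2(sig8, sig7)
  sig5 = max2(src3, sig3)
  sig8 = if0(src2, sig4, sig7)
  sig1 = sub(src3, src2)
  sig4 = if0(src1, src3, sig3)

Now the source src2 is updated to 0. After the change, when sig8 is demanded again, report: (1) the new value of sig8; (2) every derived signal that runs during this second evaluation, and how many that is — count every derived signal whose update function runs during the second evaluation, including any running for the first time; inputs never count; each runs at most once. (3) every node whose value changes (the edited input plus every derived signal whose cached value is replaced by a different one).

sig8 now evaluates to 0.
Run set: sig3, sig4, sig8 (3 run).
Changed values: src2, sig3, sig8.
The important point: the flipped condition redirects demand; sig5, sig7 are left stale, never re-checked.

Initial pass — values computed on the first demand:
  sig3 = max2(-9, -2) = -2
  sig5 = max2(-9, -2) = -2
  sig7 = min2(-2, -9) = -9
  sig8 = if0(src2=-2 -> else branch sig7) = -9

Second demand — change propagation:
  sig3: re-runs because src2 -2->0; new result 0.
  sig4: newly demanded (no cache) — executes and yields 0.
  sig5: dirty yet unreached — the second evaluation never asks for it.
  sig7: dirty yet unreached — the second evaluation never asks for it.
  sig8: re-runs because src2 -2->0; new result 0.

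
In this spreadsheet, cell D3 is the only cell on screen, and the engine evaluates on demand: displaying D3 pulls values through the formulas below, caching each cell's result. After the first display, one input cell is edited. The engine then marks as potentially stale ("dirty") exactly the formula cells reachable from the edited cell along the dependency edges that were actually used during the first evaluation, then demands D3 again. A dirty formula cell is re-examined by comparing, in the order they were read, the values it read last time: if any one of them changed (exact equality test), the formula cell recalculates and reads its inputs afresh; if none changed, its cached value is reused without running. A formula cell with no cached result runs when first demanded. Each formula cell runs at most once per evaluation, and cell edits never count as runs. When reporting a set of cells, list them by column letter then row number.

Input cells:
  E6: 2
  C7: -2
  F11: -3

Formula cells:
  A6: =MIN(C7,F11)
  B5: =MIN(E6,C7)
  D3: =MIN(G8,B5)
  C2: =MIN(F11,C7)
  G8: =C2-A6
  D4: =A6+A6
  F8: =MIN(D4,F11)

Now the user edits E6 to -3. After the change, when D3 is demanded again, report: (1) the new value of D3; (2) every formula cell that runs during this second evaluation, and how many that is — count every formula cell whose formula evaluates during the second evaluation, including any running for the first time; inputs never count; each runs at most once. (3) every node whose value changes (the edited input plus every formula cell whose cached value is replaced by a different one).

D3 now evaluates to -3.
Run set: B5, D3 (2 run).
Changed values: B5, D3, E6.

Initial pass — values computed on the first demand:
  A6 = MIN(-2, -3) = -3
  B5 = MIN(2, -2) = -2
  C2 = MIN(-3, -2) = -3
  G8 = -3 - -3 = 0
  D3 = MIN(0, -2) = -2

Second demand — change propagation:
  B5: re-runs because E6 2->-3; new result -3.
  D3: re-runs because B5 -2->-3; new result -3.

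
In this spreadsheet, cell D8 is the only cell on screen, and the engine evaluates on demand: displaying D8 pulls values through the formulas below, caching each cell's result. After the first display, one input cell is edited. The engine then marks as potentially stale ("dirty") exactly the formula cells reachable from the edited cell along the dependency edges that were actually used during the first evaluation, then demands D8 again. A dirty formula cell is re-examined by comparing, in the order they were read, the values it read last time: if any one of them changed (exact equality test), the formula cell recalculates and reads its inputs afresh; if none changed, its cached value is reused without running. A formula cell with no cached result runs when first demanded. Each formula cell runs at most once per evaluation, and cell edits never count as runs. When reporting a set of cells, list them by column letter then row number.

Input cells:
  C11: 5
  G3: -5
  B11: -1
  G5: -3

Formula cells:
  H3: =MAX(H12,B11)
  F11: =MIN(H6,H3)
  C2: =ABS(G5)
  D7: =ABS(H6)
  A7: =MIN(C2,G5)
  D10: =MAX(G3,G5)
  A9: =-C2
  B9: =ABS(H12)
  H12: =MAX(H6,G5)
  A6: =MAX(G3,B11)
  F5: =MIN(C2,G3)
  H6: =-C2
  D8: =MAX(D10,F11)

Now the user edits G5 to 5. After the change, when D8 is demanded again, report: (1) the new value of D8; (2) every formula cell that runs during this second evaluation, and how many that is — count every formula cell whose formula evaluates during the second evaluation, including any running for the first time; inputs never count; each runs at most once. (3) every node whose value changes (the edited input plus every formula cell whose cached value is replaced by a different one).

D8 now evaluates to 5.
Run set: C2, D8, D10, F11, H3, H6, H12 (7 run).
Changed values: C2, D8, D10, F11, G5, H3, H6, H12.

Initial pass — values computed on the first demand:
  C2 = ABS(-3) = 3
  D10 = MAX(-5, -3) = -3
  H6 = -(3) = -3
  H12 = MAX(-3, -3) = -3
  H3 = MAX(-3, -1) = -1
  F11 = MIN(-3, -1) = -3
  D8 = MAX(-3, -3) = -3

Second demand — change propagation:
  C2: re-runs because G5 -3->5; new result 5.
  D10: re-runs because G5 -3->5; new result 5.
  H6: re-runs because C2 3->5; new result -5.
  H12: re-runs because H6 -3->-5; G5 -3->5; new result 5.
  H3: re-runs because H12 -3->5; new result 5.
  F11: re-runs because H6 -3->-5; H3 -1->5; new result -5.
  D8: re-runs because D10 -3->5; F11 -3->-5; new result 5.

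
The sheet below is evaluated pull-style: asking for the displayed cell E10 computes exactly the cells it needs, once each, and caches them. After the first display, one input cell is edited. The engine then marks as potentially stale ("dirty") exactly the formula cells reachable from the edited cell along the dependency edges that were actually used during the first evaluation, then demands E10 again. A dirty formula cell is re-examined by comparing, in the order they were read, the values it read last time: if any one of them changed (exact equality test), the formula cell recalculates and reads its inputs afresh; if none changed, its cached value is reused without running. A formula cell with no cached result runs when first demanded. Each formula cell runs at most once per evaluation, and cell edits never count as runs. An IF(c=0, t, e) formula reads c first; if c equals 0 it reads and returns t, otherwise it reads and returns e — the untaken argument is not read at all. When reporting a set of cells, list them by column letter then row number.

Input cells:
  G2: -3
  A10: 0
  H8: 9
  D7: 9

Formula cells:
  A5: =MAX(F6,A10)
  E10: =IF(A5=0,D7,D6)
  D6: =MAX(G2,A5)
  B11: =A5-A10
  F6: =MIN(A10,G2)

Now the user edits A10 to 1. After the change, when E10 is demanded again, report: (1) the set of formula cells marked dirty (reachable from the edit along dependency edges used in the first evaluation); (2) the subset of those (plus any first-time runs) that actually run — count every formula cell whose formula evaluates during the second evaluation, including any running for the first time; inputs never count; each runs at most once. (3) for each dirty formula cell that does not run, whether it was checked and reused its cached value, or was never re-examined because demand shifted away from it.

The edit dirties: A5, E10, F6.
4 formula cells run: A5, D6, E10, F6.
No dirty formula cell escaped a run.
Note the branch switch — D6 had no cache and runs now for the first time.

First demand of the output computes:
  F6 = MIN(0, -3) = -3
  A5 = MAX(-3, 0) = 0
  E10 = IF(A5=0: A5=0 -> then branch D7) = 9

After the edit, cleaning proceeds:
  F6: a read changed (A10 0->1) — executes, giving -3 — identical to its old value.
  A5: a read changed (A10 0->1) — executes, giving 1.
  D6: had never run; runs now, result 1.
  E10: a read changed (A5 0->1) — executes, giving 1.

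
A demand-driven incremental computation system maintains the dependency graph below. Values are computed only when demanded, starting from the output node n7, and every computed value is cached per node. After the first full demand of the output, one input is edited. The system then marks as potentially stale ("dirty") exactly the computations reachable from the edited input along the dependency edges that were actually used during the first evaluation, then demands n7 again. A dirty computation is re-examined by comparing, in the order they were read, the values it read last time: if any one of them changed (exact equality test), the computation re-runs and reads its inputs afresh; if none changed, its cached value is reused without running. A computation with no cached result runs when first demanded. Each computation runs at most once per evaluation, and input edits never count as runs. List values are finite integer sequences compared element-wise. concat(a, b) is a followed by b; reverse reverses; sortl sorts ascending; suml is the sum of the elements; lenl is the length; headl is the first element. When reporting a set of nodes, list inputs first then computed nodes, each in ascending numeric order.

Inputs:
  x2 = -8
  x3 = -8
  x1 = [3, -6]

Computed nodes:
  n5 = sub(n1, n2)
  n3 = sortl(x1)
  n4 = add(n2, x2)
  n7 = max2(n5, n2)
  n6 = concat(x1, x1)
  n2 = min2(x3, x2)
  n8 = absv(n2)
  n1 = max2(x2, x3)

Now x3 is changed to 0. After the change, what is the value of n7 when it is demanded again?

First evaluation (everything demanded from the output):
  n1 = max2(-8, -8) = -8
  n2 = min2(-8, -8) = -8
  n5 = sub(-8, -8) = 0
  n7 = max2(0, -8) = 0

Propagation after the edit:
  n1: runs — x3 -8->0; result 0.
  n2: runs — x3 -8->0; result -8 (same value as before).
  n5: runs — n1 -8->0; result 8.
  n7: runs — n5 0->8; result 8.

New value of n7: 8.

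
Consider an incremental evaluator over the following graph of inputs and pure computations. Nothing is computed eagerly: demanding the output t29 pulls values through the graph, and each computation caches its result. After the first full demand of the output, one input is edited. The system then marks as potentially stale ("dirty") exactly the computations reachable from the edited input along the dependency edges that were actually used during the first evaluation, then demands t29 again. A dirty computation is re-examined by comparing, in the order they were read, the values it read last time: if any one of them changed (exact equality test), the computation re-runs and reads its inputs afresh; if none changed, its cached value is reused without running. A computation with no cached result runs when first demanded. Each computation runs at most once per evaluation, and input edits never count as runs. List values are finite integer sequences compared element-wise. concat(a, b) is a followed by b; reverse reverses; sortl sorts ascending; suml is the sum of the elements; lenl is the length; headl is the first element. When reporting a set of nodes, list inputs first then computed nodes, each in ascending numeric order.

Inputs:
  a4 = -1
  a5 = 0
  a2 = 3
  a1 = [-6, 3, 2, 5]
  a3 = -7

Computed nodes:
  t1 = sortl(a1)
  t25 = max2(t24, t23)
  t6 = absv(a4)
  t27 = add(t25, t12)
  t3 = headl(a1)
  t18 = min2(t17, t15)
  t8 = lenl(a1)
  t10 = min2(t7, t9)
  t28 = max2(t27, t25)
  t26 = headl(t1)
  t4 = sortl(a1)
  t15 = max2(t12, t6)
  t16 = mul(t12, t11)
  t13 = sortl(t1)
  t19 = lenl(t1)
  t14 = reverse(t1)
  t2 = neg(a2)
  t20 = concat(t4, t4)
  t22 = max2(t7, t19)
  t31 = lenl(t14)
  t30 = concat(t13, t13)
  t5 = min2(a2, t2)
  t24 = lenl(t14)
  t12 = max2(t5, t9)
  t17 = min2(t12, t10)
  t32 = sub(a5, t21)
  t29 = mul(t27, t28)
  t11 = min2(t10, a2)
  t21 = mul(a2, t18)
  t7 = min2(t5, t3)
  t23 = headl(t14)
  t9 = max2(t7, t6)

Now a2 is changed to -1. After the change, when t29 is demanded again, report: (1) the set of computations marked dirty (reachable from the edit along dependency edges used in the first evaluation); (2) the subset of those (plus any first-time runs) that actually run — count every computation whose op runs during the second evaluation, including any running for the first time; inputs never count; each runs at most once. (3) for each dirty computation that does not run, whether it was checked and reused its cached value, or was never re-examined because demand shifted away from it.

Dirty set: t2, t5, t7, t9, t12, t27, t28, t29.
Run set: t2, t5, t7, t12 (4 run).
Re-examined without running (cache reused): t9, t27, t28, t29.
The important point: at t9 every value read last time is unchanged, so the dirty flag clears without a run.

Initial pass — values computed on the first demand:
  t1 = sortl([-6, 3, 2, 5]) = [-6, 2, 3, 5]
  t2 = neg(3) = -3
  t3 = headl([-6, 3, 2, 5]) = -6
  t5 = min2(3, -3) = -3
  t6 = absv(-1) = 1
  t7 = min2(-3, -6) = -6
  t9 = max2(-6, 1) = 1
  t12 = max2(-3, 1) = 1
  t14 = reverse([-6, 2, 3, 5]) = [5, 3, 2, -6]
  t23 = headl([5, 3, 2, -6]) = 5
  t24 = lenl([5, 3, 2, -6]) = 4
  t25 = max2(4, 5) = 5
  t27 = add(5, 1) = 6
  t28 = max2(6, 5) = 6
  t29 = mul(6, 6) = 36

Second demand — change propagation:
  t2: re-runs because a2 3->-1; new result 1.
  t5: re-runs because a2 3->-1; t2 -3->1; new result -1.
  t7: re-runs because t5 -3->-1; new result -6 (unchanged).
  t9: re-examined; everything it read last time is the same (t7 unchanged, t6 unchanged) — cache 1 kept, no run.
  t12: re-runs because t5 -3->-1; new result 1 (unchanged).
  t27: re-examined; everything it read last time is the same (t25 unchanged, t12 unchanged) — cache 6 kept, no run.
  t28: re-examined; everything it read last time is the same (t27 unchanged, t25 unchanged) — cache 6 kept, no run.
  t29: re-examined; everything it read last time is the same (t27 unchanged, t28 unchanged) — cache 36 kept, no run.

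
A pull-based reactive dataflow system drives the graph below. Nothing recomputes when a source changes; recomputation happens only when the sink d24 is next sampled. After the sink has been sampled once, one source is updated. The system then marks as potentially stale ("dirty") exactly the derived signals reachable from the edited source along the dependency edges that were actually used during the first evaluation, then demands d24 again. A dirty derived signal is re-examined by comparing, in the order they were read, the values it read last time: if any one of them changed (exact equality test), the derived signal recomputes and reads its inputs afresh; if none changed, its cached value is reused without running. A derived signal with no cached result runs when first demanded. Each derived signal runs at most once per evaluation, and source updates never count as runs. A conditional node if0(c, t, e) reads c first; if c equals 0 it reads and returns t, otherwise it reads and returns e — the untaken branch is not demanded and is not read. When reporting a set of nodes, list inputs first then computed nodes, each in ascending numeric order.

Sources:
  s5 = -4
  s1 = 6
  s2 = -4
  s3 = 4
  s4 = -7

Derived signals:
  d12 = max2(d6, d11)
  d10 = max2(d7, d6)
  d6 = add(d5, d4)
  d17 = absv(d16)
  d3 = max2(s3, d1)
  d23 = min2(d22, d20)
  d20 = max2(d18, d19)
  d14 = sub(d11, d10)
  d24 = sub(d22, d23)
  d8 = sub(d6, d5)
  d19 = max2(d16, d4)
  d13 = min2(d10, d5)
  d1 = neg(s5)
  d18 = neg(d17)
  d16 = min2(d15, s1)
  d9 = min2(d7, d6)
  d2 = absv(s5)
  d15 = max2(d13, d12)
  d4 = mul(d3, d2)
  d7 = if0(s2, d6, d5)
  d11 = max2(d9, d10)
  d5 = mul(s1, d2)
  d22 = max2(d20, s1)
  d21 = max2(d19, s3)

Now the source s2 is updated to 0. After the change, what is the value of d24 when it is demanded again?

First evaluation (everything demanded from the output):
  d1 = neg(-4) = 4
  d2 = absv(-4) = 4
  d3 = max2(4, 4) = 4
  d4 = mul(4, 4) = 16
  d5 = mul(6, 4) = 24
  d6 = add(24, 16) = 40
  d7 = if0(s2=-4 -> else branch d5) = 24
  d9 = min2(24, 40) = 24
  d10 = max2(24, 40) = 40
  d11 = max2(24, 40) = 40
  d12 = max2(40, 40) = 40
  d13 = min2(40, 24) = 24
  d15 = max2(24, 40) = 40
  d16 = min2(40, 6) = 6
  d17 = absv(6) = 6
  d18 = neg(6) = -6
  d19 = max2(6, 16) = 16
  d20 = max2(-6, 16) = 16
  d22 = max2(16, 6) = 16
  d23 = min2(16, 16) = 16
  d24 = sub(16, 16) = 0

Propagation after the edit:
  d7: runs — s2 -4->0; result 40.
  d9: runs — d7 24->40; result 40.
  d10: runs — d7 24->40; result 40 (same value as before).
  d11: runs — d9 24->40; result 40 (same value as before).
  d12: checked — values it read are unchanged (d6 unchanged, d11 unchanged); reused cached 40 without running.
  d13: checked — values it read are unchanged (d10 unchanged, d5 unchanged); reused cached 24 without running.
  d15: checked — values it read are unchanged (d13 unchanged, d12 unchanged); reused cached 40 without running.
  d16: checked — values it read are unchanged (d15 unchanged, s1 unchanged); reused cached 6 without running.
  d17: checked — values it read are unchanged (d16 unchanged); reused cached 6 without running.
  d18: checked — values it read are unchanged (d17 unchanged); reused cached -6 without running.
  d19: checked — values it read are unchanged (d16 unchanged, d4 unchanged); reused cached 16 without running.
  d20: checked — values it read are unchanged (d18 unchanged, d19 unchanged); reused cached 16 without running.
  d22: checked — values it read are unchanged (d20 unchanged, s1 unchanged); reused cached 16 without running.
  d23: checked — values it read are unchanged (d22 unchanged, d20 unchanged); reused cached 16 without running.
  d24: checked — values it read are unchanged (d22 unchanged, d23 unchanged); reused cached 0 without running.

Key observation: the cutoff stops propagation at d12 — its inputs' values are unchanged, so it reuses its cache.

New value of d24: 0.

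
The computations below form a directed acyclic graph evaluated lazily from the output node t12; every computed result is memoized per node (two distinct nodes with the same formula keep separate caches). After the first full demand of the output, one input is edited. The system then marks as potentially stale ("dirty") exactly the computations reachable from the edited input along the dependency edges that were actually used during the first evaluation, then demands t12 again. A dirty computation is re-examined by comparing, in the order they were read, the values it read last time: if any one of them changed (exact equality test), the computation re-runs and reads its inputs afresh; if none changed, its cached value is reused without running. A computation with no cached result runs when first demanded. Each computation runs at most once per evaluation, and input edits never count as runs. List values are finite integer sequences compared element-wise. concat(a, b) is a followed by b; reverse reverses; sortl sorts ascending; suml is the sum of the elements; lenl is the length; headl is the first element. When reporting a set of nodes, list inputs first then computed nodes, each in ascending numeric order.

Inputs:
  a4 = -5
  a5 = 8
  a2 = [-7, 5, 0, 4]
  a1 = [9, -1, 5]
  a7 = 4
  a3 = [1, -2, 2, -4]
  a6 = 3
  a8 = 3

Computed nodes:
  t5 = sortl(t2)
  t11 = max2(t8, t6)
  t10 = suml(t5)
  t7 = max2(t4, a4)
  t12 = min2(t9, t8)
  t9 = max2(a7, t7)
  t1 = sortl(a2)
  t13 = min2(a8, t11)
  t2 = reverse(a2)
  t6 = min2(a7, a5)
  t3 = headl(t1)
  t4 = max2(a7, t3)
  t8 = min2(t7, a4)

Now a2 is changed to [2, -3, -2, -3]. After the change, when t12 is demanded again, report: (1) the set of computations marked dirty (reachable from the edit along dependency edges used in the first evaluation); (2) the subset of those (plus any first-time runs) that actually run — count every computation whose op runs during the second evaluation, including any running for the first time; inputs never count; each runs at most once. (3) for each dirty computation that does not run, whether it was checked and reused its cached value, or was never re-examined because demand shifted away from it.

The edit dirties: t1, t3, t4, t7, t8, t9, t12.
3 computations run: t1, t3, t4.
Cache hits after checking: t7, t8, t9, t12.
Note the absorption at t4: it re-runs yet its value is the same, leaving the output's value untouched.

First demand of the output computes:
  t1 = sortl([-7, 5, 0, 4]) = [-7, 0, 4, 5]
  t3 = headl([-7, 0, 4, 5]) = -7
  t4 = max2(4, -7) = 4
  t7 = max2(4, -5) = 4
  t8 = min2(4, -5) = -5
  t9 = max2(4, 4) = 4
  t12 = min2(4, -5) = -5

After the edit, cleaning proceeds:
  t1: a read changed (a2 [-7, 5, 0, 4]->[2, -3, -2, -3]) — executes, giving [-3, -3, -2, 2].
  t3: a read changed (t1 [-7, 0, 4, 5]->[-3, -3, -2, 2]) — executes, giving -3.
  t4: a read changed (t3 -7->-3) — executes, giving 4 — identical to its old value.
  t7: dirty, but its reads are unchanged (t4 unchanged, a4 unchanged); cached 4 stands.
  t8: dirty, but its reads are unchanged (t7 unchanged, a4 unchanged); cached -5 stands.
  t9: dirty, but its reads are unchanged (a7 unchanged, t7 unchanged); cached 4 stands.
  t12: dirty, but its reads are unchanged (t9 unchanged, t8 unchanged); cached -5 stands.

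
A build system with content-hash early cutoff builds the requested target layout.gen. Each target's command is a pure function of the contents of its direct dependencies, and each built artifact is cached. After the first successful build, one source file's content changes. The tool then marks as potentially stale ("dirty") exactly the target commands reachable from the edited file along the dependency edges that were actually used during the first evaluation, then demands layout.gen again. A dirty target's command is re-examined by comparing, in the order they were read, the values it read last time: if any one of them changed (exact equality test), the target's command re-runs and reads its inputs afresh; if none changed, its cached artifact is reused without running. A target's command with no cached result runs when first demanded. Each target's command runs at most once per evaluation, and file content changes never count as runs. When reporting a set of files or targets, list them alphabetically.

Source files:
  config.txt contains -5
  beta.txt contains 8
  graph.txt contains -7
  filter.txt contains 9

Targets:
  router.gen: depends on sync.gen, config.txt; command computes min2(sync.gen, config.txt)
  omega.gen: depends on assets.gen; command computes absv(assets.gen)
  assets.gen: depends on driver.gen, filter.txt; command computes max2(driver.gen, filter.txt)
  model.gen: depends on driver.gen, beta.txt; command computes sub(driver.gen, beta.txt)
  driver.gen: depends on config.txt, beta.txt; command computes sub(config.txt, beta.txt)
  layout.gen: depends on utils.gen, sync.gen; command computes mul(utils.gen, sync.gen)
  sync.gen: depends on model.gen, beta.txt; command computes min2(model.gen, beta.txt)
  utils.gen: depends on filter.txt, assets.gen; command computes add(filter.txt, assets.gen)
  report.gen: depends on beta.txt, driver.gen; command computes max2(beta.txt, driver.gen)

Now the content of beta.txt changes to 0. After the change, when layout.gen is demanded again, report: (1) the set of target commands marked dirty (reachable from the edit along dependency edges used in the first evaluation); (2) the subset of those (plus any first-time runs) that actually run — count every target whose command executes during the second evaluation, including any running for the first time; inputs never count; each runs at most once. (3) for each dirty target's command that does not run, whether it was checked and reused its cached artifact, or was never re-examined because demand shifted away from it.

Marked dirty: assets.gen, driver.gen, layout.gen, model.gen, sync.gen, utils.gen.
Target commands that run: assets.gen, driver.gen, layout.gen, model.gen, sync.gen — 5 in total.
Checked but reused from cache: utils.gen.
Key observation: the cutoff stops propagation at utils.gen — its inputs' values are unchanged, so it reuses its cache.

First evaluation (everything demanded from the output):
  driver.gen = sub(-5, 8) = -13
  assets.gen = max2(-13, 9) = 9
  model.gen = sub(-13, 8) = -21
  sync.gen = min2(-21, 8) = -21
  utils.gen = add(9, 9) = 18
  layout.gen = mul(18, -21) = -378

Propagation after the edit:
  driver.gen: runs — beta.txt 8->0; result -5.
  assets.gen: runs — driver.gen -13->-5; result 9 (same value as before).
  model.gen: runs — driver.gen -13->-5; beta.txt 8->0; result -5.
  sync.gen: runs — model.gen -21->-5; beta.txt 8->0; result -5.
  utils.gen: checked — values it read are unchanged (filter.txt unchanged, assets.gen unchanged); reused cached 18 without running.
  layout.gen: runs — sync.gen -21->-5; result -90.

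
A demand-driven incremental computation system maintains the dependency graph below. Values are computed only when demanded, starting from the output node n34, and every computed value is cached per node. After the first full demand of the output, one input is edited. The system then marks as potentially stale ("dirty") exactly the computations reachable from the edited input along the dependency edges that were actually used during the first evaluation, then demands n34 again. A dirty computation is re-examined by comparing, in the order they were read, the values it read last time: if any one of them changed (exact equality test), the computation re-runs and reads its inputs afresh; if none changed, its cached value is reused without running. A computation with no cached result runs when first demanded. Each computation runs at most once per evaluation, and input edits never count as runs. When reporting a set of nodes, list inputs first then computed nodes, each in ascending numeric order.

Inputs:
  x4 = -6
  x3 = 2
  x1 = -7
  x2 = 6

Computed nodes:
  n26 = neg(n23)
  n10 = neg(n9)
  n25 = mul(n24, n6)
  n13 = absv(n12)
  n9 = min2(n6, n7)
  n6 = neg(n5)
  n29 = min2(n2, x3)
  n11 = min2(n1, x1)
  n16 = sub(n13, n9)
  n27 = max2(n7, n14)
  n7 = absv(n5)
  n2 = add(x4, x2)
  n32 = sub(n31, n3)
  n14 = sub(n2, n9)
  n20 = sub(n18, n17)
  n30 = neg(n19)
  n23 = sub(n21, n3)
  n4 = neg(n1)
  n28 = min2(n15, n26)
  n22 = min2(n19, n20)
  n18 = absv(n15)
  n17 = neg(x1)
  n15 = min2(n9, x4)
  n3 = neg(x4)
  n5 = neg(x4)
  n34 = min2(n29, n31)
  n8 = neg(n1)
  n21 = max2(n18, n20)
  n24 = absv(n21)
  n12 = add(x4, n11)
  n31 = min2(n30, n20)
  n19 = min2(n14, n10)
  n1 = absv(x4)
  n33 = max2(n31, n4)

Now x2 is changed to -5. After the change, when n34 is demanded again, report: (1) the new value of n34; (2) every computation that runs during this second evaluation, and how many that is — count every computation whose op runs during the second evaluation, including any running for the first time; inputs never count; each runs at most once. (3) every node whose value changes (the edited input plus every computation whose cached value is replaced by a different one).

First evaluation (everything demanded from the output):
  n2 = add(-6, 6) = 0
  n5 = neg(-6) = 6
  n6 = neg(6) = -6
  n7 = absv(6) = 6
  n9 = min2(-6, 6) = -6
  n10 = neg(-6) = 6
  n14 = sub(0, -6) = 6
  n15 = min2(-6, -6) = -6
  n17 = neg(-7) = 7
  n18 = absv(-6) = 6
  n19 = min2(6, 6) = 6
  n20 = sub(6, 7) = -1
  n29 = min2(0, 2) = 0
  n30 = neg(6) = -6
  n31 = min2(-6, -1) = -6
  n34 = min2(0, -6) = -6

Propagation after the edit:
  n2: runs — x2 6->-5; result -11.
  n14: runs — n2 0->-11; result -5.
  n19: runs — n14 6->-5; result -5.
  n29: runs — n2 0->-11; result -11.
  n30: runs — n19 6->-5; result 5.
  n31: runs — n30 -6->5; result -1.
  n34: runs — n29 0->-11; n31 -6->-1; result -11.

New value of n34: -11.
Computations that run: n2, n14, n19, n29, n30, n31, n34 — 7 in total.
Values that change: x2, n2, n14, n19, n29, n30, n31, n34.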